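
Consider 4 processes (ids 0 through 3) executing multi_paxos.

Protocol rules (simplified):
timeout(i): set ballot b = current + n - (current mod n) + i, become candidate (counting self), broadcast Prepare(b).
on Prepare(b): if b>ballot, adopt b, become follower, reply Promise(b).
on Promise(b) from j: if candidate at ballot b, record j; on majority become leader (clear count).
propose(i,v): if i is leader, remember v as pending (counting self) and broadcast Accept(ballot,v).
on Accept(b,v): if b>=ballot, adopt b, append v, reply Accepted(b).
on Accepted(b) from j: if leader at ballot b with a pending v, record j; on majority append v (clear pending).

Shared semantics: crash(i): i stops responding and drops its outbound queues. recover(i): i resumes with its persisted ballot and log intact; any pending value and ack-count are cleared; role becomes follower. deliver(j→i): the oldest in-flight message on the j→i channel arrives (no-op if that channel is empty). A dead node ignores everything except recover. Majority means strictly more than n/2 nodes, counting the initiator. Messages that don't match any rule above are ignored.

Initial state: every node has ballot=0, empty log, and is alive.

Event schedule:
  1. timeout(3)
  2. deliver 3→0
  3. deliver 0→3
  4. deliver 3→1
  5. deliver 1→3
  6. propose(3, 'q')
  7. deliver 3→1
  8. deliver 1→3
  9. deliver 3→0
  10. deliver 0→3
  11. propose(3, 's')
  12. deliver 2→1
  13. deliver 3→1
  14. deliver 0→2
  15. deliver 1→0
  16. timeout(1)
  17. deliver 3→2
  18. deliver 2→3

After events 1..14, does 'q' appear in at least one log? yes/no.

yes

1. timeout(3):  <3:cand b7 ->
2. deliver 3→0:  <0:foll b7 ->
3. deliver 0→3:  nop
4. deliver 3→1:  <1:foll b7 ->
5. deliver 1→3:  <3:lead b7 ->
6. propose(3,'q'):  nop
7. deliver 3→1:  <1:foll b7 q>
8. deliver 1→3:  nop
9. deliver 3→0:  <0:foll b7 q>
10. deliver 0→3:  <3:lead b7 q>
11. propose(3,'s'):  nop
12. deliver 2→1:  nop
13. deliver 3→1:  <1:foll b7 q,s>
14. deliver 0→2:  nop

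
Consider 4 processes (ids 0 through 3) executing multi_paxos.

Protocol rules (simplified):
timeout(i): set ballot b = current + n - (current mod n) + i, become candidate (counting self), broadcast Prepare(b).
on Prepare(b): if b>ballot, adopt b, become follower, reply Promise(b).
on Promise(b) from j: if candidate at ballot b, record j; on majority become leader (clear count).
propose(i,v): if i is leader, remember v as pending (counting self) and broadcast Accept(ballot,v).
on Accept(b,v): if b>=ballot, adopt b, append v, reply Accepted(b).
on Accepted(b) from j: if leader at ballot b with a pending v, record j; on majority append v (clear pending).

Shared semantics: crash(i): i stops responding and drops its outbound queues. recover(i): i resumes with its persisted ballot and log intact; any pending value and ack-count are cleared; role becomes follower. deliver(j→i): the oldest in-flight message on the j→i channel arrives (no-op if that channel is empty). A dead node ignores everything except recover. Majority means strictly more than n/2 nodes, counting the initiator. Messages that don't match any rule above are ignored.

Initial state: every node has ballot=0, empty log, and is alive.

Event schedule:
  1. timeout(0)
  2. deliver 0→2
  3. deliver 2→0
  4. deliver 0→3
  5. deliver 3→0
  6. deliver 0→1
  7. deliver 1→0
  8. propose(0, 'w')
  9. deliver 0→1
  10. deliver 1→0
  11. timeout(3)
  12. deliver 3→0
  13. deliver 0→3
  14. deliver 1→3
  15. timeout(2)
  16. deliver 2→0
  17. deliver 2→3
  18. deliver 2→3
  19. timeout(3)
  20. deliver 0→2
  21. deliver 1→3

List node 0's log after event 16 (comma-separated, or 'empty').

1. timeout(0):  <0:cand b4 ->
2. deliver 0→2:  <2:foll b4 ->
3. deliver 2→0:  nop
4. deliver 0→3:  <3:foll b4 ->
5. deliver 3→0:  <0:lead b4 ->
6. deliver 0→1:  <1:foll b4 ->
7. deliver 1→0:  nop
8. propose(0,'w'):  nop
9. deliver 0→1:  <1:foll b4 w>
10. deliver 1→0:  nop
11. timeout(3):  <3:cand b11 ->
12. deliver 3→0:  <0:foll b11 ->
13. deliver 0→3:  nop
14. deliver 1→3:  nop
15. timeout(2):  <2:cand b10 ->
16. deliver 2→0:  nop

empty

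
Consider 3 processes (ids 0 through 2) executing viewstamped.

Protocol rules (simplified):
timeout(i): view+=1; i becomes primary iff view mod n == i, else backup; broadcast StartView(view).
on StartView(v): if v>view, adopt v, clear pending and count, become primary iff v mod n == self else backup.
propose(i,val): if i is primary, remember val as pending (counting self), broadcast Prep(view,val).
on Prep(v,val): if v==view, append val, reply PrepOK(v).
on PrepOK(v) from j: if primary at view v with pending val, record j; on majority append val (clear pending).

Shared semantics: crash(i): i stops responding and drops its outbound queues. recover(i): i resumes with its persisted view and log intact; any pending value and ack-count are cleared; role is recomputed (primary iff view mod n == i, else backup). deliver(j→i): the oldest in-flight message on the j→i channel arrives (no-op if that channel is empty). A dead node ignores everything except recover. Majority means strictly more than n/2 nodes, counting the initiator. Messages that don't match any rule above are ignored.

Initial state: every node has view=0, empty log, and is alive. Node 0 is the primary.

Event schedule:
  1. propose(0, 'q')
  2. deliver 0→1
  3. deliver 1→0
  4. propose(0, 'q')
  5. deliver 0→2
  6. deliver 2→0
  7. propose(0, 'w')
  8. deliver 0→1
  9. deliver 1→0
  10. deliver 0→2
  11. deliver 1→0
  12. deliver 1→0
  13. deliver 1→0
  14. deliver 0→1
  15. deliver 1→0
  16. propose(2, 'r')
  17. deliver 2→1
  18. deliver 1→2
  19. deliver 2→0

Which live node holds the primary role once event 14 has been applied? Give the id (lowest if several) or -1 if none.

step 1 propose(0,'q'): —
step 2 deliver 0→1: 1={back,v=0,log=q}
step 3 deliver 1→0: 0={prim,v=0,log=q}
step 4 propose(0,'q'): —
step 5 deliver 0→2: 2={back,v=0,log=q}
step 6 deliver 2→0: 0={prim,v=0,log=q,q}
step 7 propose(0,'w'): —
step 8 deliver 0→1: 1={back,v=0,log=q,q}
step 9 deliver 1→0: 0={prim,v=0,log=q,q,w}
step 10 deliver 0→2: 2={back,v=0,log=q,q}
step 11 deliver 1→0: —
step 12 deliver 1→0: —
step 13 deliver 1→0: —
step 14 deliver 0→1: 1={back,v=0,log=q,q,w}

0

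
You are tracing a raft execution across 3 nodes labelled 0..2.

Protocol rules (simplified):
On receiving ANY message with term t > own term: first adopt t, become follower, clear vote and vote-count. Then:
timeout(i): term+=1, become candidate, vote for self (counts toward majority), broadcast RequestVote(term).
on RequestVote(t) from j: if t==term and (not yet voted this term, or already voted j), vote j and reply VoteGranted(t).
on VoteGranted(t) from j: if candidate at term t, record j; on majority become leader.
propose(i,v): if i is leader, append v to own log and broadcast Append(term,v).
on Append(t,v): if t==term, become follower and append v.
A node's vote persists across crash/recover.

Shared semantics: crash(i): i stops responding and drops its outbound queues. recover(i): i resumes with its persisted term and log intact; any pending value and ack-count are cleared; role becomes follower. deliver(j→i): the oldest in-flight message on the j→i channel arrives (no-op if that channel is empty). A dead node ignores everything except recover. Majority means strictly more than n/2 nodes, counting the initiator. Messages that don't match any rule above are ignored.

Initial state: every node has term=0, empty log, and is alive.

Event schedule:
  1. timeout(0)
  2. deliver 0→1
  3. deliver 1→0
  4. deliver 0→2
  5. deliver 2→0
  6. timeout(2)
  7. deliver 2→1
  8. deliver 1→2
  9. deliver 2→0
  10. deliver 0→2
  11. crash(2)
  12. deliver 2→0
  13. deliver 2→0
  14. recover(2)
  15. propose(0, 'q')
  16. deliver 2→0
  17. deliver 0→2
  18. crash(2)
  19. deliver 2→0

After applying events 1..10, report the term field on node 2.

2

e1 timeout(0): 0[cand,t=1,-]
e2 deliver 0→1: 1[foll,t=1,-]
e3 deliver 1→0: 0[lead,t=1,-]
e4 deliver 0→2: 2[foll,t=1,-]
e5 deliver 2→0: ·
e6 timeout(2): 2[cand,t=2,-]
e7 deliver 2→1: 1[foll,t=2,-]
e8 deliver 1→2: 2[lead,t=2,-]
e9 deliver 2→0: 0[foll,t=2,-]
e10 deliver 0→2: ·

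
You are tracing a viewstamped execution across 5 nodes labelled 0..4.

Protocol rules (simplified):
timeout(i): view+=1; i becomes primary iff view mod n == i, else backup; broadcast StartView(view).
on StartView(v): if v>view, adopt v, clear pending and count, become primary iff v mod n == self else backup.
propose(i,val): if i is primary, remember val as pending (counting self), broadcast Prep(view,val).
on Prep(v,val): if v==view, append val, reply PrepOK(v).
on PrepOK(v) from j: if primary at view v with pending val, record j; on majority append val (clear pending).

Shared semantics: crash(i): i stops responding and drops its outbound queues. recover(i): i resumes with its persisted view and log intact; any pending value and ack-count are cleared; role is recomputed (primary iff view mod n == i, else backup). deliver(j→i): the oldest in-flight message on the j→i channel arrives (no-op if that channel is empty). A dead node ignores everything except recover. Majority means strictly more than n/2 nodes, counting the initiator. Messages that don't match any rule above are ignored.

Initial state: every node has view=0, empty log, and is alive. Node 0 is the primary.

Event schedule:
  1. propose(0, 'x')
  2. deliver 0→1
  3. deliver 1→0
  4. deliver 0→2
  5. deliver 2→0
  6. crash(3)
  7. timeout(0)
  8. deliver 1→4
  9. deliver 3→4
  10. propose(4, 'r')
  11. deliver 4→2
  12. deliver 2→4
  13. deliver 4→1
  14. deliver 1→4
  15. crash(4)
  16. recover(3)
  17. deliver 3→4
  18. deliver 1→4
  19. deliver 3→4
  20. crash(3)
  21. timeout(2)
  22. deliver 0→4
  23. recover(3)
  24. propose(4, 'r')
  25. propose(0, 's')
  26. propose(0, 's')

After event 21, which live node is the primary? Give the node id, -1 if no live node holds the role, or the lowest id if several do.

-1

e1 propose(0,'x'): ·
e2 deliver 0→1: 1[back,v=0,x]
e3 deliver 1→0: ·
e4 deliver 0→2: 2[back,v=0,x]
e5 deliver 2→0: 0[prim,v=0,x]
e6 crash(3): 3[✗back,v=0,-]
e7 timeout(0): 0[back,v=1,x]
e8 deliver 1→4: ·
e9 deliver 3→4: ·
e10 propose(4,'r'): ·
e11 deliver 4→2: ·
e12 deliver 2→4: ·
e13 deliver 4→1: ·
e14 deliver 1→4: ·
e15 crash(4): 4[✗back,v=0,-]
e16 recover(3): 3[back,v=0,-]
e17 deliver 3→4: ·
e18 deliver 1→4: ·
e19 deliver 3→4: ·
e20 crash(3): 3[✗back,v=0,-]
e21 timeout(2): 2[back,v=1,x]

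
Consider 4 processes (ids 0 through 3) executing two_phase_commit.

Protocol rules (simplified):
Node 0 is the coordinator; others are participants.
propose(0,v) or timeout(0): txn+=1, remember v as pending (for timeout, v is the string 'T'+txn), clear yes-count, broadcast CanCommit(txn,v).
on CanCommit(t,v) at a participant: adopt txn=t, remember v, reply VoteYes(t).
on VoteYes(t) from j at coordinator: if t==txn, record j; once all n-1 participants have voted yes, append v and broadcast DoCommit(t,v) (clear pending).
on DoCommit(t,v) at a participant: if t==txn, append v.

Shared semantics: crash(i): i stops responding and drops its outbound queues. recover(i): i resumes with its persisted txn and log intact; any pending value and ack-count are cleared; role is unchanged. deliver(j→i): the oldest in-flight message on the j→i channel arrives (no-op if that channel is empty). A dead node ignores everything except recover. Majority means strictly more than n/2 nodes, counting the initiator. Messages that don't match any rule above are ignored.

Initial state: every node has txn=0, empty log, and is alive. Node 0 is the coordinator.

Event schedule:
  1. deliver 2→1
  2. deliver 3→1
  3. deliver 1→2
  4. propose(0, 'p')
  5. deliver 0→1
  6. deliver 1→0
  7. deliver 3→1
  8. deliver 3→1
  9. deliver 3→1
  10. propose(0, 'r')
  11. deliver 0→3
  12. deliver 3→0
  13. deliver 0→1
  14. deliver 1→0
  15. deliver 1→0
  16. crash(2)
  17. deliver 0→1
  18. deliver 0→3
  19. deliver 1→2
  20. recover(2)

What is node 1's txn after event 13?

2

step 1 deliver 2→1: —
step 2 deliver 3→1: —
step 3 deliver 1→2: —
step 4 propose(0,'p'): 0={coor,t=1,log=-}
step 5 deliver 0→1: 1={part,t=1,log=-}
step 6 deliver 1→0: —
step 7 deliver 3→1: —
step 8 deliver 3→1: —
step 9 deliver 3→1: —
step 10 propose(0,'r'): 0={coor,t=2,log=-}
step 11 deliver 0→3: 3={part,t=1,log=-}
step 12 deliver 3→0: —
step 13 deliver 0→1: 1={part,t=2,log=-}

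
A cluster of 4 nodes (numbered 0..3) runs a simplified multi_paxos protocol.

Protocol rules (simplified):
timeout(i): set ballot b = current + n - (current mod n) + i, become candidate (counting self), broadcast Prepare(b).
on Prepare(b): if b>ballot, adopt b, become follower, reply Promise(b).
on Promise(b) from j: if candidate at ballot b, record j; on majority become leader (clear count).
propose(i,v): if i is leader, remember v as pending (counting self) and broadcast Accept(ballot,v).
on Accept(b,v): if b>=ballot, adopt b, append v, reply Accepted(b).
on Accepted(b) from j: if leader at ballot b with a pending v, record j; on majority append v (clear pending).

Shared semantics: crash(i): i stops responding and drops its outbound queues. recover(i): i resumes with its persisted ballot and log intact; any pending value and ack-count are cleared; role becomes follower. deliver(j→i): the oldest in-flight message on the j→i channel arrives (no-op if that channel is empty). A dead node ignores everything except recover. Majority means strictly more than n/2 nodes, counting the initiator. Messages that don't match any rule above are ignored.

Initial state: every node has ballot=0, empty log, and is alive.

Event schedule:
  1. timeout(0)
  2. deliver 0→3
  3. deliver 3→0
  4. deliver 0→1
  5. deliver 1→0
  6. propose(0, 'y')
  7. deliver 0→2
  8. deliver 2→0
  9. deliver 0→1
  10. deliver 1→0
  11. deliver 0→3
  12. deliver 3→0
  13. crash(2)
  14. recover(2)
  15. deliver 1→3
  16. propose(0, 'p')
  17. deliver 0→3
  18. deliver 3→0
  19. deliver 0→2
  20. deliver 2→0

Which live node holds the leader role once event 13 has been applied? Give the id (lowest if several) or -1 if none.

e1 timeout(0): 0[cand,b=4,-]
e2 deliver 0→3: 3[foll,b=4,-]
e3 deliver 3→0: ·
e4 deliver 0→1: 1[foll,b=4,-]
e5 deliver 1→0: 0[lead,b=4,-]
e6 propose(0,'y'): ·
e7 deliver 0→2: 2[foll,b=4,-]
e8 deliver 2→0: ·
e9 deliver 0→1: 1[foll,b=4,y]
e10 deliver 1→0: ·
e11 deliver 0→3: 3[foll,b=4,y]
e12 deliver 3→0: 0[lead,b=4,y]
e13 crash(2): 2[✗foll,b=4,-]

0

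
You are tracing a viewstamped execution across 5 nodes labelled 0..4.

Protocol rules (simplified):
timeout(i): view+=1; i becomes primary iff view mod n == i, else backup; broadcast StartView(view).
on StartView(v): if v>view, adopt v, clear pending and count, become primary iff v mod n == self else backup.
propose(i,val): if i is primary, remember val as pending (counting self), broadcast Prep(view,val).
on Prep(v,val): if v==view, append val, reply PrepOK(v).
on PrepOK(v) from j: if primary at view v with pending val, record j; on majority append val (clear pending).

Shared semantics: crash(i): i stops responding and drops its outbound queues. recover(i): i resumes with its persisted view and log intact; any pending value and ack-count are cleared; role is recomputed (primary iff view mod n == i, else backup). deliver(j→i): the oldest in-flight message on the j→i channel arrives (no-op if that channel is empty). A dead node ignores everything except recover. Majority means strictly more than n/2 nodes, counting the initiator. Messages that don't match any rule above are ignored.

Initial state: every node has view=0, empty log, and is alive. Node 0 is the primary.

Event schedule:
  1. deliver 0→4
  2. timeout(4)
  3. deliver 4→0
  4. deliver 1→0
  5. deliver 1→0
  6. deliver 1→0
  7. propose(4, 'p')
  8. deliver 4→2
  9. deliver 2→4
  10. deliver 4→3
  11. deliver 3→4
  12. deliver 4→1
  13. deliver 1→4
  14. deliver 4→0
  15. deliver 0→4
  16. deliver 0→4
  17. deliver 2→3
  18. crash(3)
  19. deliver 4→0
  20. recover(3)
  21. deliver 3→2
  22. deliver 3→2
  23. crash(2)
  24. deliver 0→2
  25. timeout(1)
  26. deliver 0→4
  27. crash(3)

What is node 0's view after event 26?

1

e1 deliver 0→4: ·
e2 timeout(4): 4[back,v=1,-]
e3 deliver 4→0: 0[back,v=1,-]
e4 deliver 1→0: ·
e5 deliver 1→0: ·
e6 deliver 1→0: ·
e7 propose(4,'p'): ·
e8 deliver 4→2: 2[back,v=1,-]
e9 deliver 2→4: ·
e10 deliver 4→3: 3[back,v=1,-]
e11 deliver 3→4: ·
e12 deliver 4→1: 1[prim,v=1,-]
e13 deliver 1→4: ·
e14 deliver 4→0: ·
e15 deliver 0→4: ·
e16 deliver 0→4: ·
e17 deliver 2→3: ·
e18 crash(3): 3[✗back,v=1,-]
e19 deliver 4→0: ·
e20 recover(3): 3[back,v=1,-]
e21 deliver 3→2: ·
e22 deliver 3→2: ·
e23 crash(2): 2[✗back,v=1,-]
e24 deliver 0→2: ·
e25 timeout(1): 1[back,v=2,-]
e26 deliver 0→4: ·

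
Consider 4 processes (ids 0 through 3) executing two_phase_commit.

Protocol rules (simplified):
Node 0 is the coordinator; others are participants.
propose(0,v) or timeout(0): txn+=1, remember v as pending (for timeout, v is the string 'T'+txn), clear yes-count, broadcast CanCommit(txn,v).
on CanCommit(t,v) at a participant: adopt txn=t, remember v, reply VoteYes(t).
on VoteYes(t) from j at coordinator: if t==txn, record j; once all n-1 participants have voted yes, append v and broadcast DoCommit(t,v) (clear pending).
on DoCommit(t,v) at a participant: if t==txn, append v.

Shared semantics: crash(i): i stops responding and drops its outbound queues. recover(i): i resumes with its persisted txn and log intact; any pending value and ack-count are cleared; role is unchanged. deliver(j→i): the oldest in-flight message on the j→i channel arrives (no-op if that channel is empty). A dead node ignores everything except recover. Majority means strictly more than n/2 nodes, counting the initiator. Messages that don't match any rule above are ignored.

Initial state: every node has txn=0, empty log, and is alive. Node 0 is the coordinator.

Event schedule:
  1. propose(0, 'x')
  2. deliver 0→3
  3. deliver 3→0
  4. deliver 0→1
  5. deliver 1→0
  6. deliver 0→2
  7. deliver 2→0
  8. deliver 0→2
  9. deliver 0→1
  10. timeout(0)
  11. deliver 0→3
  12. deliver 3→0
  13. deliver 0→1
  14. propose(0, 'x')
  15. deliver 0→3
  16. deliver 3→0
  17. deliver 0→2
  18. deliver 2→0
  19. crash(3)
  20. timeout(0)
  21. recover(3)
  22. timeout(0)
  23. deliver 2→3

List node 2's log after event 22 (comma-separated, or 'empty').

e1 propose(0,'x'): 0[coor,t=1,-]
e2 deliver 0→3: 3[part,t=1,-]
e3 deliver 3→0: ·
e4 deliver 0→1: 1[part,t=1,-]
e5 deliver 1→0: ·
e6 deliver 0→2: 2[part,t=1,-]
e7 deliver 2→0: 0[coor,t=1,x]
e8 deliver 0→2: 2[part,t=1,x]
e9 deliver 0→1: 1[part,t=1,x]
e10 timeout(0): 0[coor,t=2,x]
e11 deliver 0→3: 3[part,t=1,x]
e12 deliver 3→0: ·
e13 deliver 0→1: 1[part,t=2,x]
e14 propose(0,'x'): 0[coor,t=3,x]
e15 deliver 0→3: 3[part,t=2,x]
e16 deliver 3→0: ·
e17 deliver 0→2: 2[part,t=2,x]
e18 deliver 2→0: ·
e19 crash(3): 3[✗part,t=2,x]
e20 timeout(0): 0[coor,t=4,x]
e21 recover(3): 3[part,t=2,x]
e22 timeout(0): 0[coor,t=5,x]

x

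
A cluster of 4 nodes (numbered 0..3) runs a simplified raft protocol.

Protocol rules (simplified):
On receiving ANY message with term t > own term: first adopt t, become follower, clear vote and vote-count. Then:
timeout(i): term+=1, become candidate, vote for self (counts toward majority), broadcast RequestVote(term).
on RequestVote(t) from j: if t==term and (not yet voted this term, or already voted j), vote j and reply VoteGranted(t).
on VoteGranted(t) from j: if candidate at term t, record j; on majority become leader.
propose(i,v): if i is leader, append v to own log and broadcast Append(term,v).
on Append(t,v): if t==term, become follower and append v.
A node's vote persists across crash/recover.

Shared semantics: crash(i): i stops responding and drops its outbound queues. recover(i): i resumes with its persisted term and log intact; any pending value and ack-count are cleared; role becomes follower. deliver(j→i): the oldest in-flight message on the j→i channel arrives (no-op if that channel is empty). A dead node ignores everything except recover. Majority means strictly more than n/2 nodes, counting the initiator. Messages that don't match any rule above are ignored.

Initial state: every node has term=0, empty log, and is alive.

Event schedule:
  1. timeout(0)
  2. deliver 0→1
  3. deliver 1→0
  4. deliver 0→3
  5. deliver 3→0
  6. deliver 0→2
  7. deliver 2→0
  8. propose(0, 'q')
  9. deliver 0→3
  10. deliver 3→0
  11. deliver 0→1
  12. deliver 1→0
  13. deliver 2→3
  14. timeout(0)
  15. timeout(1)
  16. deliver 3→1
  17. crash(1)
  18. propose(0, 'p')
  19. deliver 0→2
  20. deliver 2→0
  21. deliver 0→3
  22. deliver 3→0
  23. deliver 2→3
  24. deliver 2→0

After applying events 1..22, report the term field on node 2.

1

e1 timeout(0): 0[cand,t=1,-]
e2 deliver 0→1: 1[foll,t=1,-]
e3 deliver 1→0: ·
e4 deliver 0→3: 3[foll,t=1,-]
e5 deliver 3→0: 0[lead,t=1,-]
e6 deliver 0→2: 2[foll,t=1,-]
e7 deliver 2→0: ·
e8 propose(0,'q'): 0[lead,t=1,q]
e9 deliver 0→3: 3[foll,t=1,q]
e10 deliver 3→0: ·
e11 deliver 0→1: 1[foll,t=1,q]
e12 deliver 1→0: ·
e13 deliver 2→3: ·
e14 timeout(0): 0[cand,t=2,q]
e15 timeout(1): 1[cand,t=2,q]
e16 deliver 3→1: ·
e17 crash(1): 1[✗cand,t=2,q]
e18 propose(0,'p'): ·
e19 deliver 0→2: 2[foll,t=1,q]
e20 deliver 2→0: ·
e21 deliver 0→3: 3[foll,t=2,q]
e22 deliver 3→0: ·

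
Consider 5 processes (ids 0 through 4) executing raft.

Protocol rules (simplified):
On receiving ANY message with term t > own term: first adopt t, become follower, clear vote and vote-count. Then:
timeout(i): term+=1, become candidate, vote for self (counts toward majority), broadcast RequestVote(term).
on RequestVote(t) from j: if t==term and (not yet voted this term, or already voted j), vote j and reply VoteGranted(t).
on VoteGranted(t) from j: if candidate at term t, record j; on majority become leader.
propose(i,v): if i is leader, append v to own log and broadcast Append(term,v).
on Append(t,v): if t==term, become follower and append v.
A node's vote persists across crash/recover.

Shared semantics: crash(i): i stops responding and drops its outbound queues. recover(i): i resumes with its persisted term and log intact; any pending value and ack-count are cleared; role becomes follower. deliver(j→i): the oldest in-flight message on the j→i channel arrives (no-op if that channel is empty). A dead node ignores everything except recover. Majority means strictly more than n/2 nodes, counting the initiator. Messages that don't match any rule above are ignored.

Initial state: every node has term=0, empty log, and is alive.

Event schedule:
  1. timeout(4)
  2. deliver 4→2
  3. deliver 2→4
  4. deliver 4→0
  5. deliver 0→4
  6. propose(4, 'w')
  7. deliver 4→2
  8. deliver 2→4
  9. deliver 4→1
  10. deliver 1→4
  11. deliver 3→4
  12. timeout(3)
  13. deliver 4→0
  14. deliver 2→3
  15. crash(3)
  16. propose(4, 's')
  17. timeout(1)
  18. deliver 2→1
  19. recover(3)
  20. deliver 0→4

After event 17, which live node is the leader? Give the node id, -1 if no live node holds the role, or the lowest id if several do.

4

e1 timeout(4): 4[cand,t=1,-]
e2 deliver 4→2: 2[foll,t=1,-]
e3 deliver 2→4: ·
e4 deliver 4→0: 0[foll,t=1,-]
e5 deliver 0→4: 4[lead,t=1,-]
e6 propose(4,'w'): 4[lead,t=1,w]
e7 deliver 4→2: 2[foll,t=1,w]
e8 deliver 2→4: ·
e9 deliver 4→1: 1[foll,t=1,-]
e10 deliver 1→4: ·
e11 deliver 3→4: ·
e12 timeout(3): 3[cand,t=1,-]
e13 deliver 4→0: 0[foll,t=1,w]
e14 deliver 2→3: ·
e15 crash(3): 3[✗cand,t=1,-]
e16 propose(4,'s'): 4[lead,t=1,w,s]
e17 timeout(1): 1[cand,t=2,-]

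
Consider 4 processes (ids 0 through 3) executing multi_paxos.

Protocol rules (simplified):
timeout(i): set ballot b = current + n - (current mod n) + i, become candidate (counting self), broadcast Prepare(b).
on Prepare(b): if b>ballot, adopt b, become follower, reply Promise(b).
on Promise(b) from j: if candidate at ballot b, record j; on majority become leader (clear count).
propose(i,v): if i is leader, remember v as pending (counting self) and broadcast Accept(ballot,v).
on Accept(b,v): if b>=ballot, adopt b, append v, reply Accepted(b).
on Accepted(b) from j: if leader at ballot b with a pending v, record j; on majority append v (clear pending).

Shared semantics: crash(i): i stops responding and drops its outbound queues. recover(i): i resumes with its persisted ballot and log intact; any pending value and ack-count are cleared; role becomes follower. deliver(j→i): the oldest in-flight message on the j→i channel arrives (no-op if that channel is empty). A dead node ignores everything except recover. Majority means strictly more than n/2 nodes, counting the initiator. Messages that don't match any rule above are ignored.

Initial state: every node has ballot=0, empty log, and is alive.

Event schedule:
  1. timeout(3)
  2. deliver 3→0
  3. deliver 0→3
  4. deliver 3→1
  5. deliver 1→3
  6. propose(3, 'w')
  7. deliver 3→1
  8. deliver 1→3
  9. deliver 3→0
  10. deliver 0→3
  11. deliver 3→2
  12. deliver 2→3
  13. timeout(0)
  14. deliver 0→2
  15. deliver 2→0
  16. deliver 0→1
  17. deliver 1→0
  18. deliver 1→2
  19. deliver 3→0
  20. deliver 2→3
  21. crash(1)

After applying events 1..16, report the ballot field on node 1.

step 1 timeout(3): 3={cand,b=7,log=-}
step 2 deliver 3→0: 0={foll,b=7,log=-}
step 3 deliver 0→3: —
step 4 deliver 3→1: 1={foll,b=7,log=-}
step 5 deliver 1→3: 3={lead,b=7,log=-}
step 6 propose(3,'w'): —
step 7 deliver 3→1: 1={foll,b=7,log=w}
step 8 deliver 1→3: —
step 9 deliver 3→0: 0={foll,b=7,log=w}
step 10 deliver 0→3: 3={lead,b=7,log=w}
step 11 deliver 3→2: 2={foll,b=7,log=-}
step 12 deliver 2→3: —
step 13 timeout(0): 0={cand,b=8,log=w}
step 14 deliver 0→2: 2={foll,b=8,log=-}
step 15 deliver 2→0: —
step 16 deliver 0→1: 1={foll,b=8,log=w}

8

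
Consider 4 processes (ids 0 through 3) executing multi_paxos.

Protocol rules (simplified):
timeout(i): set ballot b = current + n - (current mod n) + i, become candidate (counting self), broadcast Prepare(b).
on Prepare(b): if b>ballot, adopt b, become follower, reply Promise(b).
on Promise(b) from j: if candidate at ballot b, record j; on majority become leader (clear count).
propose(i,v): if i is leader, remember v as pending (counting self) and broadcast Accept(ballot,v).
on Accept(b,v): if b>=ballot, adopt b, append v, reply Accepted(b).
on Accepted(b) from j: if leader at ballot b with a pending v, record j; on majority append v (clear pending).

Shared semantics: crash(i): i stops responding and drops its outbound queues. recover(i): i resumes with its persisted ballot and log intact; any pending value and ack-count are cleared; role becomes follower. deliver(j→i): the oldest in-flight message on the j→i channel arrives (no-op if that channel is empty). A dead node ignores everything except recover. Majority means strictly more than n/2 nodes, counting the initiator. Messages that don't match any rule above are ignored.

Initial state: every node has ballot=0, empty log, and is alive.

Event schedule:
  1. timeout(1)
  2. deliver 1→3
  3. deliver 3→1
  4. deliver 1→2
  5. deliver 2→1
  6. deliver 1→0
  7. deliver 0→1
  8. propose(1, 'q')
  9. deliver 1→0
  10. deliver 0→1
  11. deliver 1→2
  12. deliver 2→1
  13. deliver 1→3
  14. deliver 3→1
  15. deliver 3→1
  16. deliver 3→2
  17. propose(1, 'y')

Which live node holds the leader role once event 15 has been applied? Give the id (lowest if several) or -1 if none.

step 1 timeout(1): 1={cand,b=5,log=-}
step 2 deliver 1→3: 3={foll,b=5,log=-}
step 3 deliver 3→1: —
step 4 deliver 1→2: 2={foll,b=5,log=-}
step 5 deliver 2→1: 1={lead,b=5,log=-}
step 6 deliver 1→0: 0={foll,b=5,log=-}
step 7 deliver 0→1: —
step 8 propose(1,'q'): —
step 9 deliver 1→0: 0={foll,b=5,log=q}
step 10 deliver 0→1: —
step 11 deliver 1→2: 2={foll,b=5,log=q}
step 12 deliver 2→1: 1={lead,b=5,log=q}
step 13 deliver 1→3: 3={foll,b=5,log=q}
step 14 deliver 3→1: —
step 15 deliver 3→1: —

1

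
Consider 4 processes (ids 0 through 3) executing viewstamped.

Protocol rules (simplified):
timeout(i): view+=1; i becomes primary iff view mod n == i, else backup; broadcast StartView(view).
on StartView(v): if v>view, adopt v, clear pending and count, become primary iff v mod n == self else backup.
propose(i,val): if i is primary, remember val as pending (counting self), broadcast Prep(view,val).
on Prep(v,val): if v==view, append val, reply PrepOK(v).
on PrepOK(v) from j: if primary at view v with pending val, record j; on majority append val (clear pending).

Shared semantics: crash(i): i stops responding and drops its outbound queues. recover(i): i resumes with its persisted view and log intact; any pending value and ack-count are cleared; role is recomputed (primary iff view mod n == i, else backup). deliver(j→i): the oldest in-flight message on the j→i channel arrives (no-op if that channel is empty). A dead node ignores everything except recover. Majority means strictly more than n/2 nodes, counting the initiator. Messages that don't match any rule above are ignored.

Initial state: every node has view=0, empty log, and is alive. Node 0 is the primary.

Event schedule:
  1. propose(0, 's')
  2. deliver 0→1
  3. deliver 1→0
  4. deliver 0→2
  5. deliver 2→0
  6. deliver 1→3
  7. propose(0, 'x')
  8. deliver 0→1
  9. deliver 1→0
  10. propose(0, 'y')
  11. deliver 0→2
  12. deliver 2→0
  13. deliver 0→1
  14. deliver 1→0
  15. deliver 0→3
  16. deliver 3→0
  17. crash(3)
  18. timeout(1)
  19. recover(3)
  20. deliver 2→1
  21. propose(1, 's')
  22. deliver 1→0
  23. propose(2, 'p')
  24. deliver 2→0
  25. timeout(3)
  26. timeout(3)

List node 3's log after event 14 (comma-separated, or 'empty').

e1 propose(0,'s'): ·
e2 deliver 0→1: 1[back,v=0,s]
e3 deliver 1→0: ·
e4 deliver 0→2: 2[back,v=0,s]
e5 deliver 2→0: 0[prim,v=0,s]
e6 deliver 1→3: ·
e7 propose(0,'x'): ·
e8 deliver 0→1: 1[back,v=0,s,x]
e9 deliver 1→0: ·
e10 propose(0,'y'): ·
e11 deliver 0→2: 2[back,v=0,s,x]
e12 deliver 2→0: ·
e13 deliver 0→1: 1[back,v=0,s,x,y]
e14 deliver 1→0: 0[prim,v=0,s,y]

empty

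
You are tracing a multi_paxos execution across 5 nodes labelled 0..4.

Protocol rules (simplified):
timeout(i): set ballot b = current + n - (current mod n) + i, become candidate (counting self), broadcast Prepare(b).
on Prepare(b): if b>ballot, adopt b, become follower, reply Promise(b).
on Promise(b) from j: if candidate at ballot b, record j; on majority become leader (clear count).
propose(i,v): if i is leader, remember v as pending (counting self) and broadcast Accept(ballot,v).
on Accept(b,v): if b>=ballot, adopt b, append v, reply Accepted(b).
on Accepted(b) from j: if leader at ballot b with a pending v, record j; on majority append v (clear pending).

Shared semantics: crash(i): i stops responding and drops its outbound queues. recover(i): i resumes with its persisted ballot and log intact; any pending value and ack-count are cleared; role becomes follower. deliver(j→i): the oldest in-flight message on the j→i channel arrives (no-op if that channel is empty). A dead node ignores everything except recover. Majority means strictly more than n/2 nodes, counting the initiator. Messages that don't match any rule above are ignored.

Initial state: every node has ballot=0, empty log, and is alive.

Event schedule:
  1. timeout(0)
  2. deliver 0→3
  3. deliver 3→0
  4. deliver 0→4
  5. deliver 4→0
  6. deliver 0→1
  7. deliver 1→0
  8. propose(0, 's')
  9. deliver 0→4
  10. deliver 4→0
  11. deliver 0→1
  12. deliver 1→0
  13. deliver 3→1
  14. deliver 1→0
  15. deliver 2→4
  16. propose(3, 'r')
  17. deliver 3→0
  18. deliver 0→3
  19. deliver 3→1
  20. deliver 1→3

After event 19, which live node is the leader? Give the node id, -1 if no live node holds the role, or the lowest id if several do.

step 1 timeout(0): 0={cand,b=5,log=-}
step 2 deliver 0→3: 3={foll,b=5,log=-}
step 3 deliver 3→0: —
step 4 deliver 0→4: 4={foll,b=5,log=-}
step 5 deliver 4→0: 0={lead,b=5,log=-}
step 6 deliver 0→1: 1={foll,b=5,log=-}
step 7 deliver 1→0: —
step 8 propose(0,'s'): —
step 9 deliver 0→4: 4={foll,b=5,log=s}
step 10 deliver 4→0: —
step 11 deliver 0→1: 1={foll,b=5,log=s}
step 12 deliver 1→0: 0={lead,b=5,log=s}
step 13 deliver 3→1: —
step 14 deliver 1→0: —
step 15 deliver 2→4: —
step 16 propose(3,'r'): —
step 17 deliver 3→0: —
step 18 deliver 0→3: 3={foll,b=5,log=s}
step 19 deliver 3→1: —

0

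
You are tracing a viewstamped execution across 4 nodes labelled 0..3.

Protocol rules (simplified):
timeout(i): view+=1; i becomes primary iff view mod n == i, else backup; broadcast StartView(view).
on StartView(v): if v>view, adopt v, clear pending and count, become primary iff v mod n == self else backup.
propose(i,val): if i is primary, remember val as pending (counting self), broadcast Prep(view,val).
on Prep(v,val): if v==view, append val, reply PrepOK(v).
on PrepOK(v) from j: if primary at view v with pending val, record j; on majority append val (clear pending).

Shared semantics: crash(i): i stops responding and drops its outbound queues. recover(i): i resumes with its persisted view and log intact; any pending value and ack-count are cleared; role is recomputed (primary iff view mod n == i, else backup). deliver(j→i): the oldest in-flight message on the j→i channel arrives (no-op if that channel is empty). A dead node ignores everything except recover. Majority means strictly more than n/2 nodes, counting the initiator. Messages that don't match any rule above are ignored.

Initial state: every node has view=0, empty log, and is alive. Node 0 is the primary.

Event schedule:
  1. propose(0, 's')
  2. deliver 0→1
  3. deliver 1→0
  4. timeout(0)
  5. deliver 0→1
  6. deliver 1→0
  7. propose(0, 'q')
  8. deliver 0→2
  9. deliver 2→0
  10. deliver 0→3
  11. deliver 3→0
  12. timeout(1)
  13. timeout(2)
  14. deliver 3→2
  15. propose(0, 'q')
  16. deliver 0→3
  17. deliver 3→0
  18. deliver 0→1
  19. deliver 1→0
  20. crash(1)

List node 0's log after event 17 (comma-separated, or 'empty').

e1 propose(0,'s'): ·
e2 deliver 0→1: 1[back,v=0,s]
e3 deliver 1→0: ·
e4 timeout(0): 0[back,v=1,-]
e5 deliver 0→1: 1[prim,v=1,s]
e6 deliver 1→0: ·
e7 propose(0,'q'): ·
e8 deliver 0→2: 2[back,v=0,s]
e9 deliver 2→0: ·
e10 deliver 0→3: 3[back,v=0,s]
e11 deliver 3→0: ·
e12 timeout(1): 1[back,v=2,s]
e13 timeout(2): 2[back,v=1,s]
e14 deliver 3→2: ·
e15 propose(0,'q'): ·
e16 deliver 0→3: 3[back,v=1,s]
e17 deliver 3→0: ·

empty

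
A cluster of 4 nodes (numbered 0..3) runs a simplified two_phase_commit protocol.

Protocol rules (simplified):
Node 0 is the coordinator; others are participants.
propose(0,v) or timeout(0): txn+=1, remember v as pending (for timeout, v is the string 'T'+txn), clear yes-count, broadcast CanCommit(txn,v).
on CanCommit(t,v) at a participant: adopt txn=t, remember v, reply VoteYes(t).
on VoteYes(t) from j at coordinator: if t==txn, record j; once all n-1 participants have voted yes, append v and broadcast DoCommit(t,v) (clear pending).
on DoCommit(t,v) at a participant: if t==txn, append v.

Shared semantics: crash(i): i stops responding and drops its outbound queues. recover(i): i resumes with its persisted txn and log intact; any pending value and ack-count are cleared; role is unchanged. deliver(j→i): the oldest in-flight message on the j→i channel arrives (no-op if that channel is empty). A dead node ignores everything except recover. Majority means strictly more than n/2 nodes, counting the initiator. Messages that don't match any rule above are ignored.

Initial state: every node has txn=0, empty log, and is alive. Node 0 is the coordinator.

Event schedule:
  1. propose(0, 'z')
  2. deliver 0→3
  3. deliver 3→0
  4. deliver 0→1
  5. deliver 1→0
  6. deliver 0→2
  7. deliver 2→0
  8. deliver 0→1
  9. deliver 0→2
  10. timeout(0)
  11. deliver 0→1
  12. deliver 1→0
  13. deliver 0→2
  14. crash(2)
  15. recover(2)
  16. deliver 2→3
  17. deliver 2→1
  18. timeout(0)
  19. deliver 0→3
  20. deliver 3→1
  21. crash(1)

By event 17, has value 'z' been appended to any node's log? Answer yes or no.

yes

step 1 propose(0,'z'): 0={coor,t=1,log=-}
step 2 deliver 0→3: 3={part,t=1,log=-}
step 3 deliver 3→0: —
step 4 deliver 0→1: 1={part,t=1,log=-}
step 5 deliver 1→0: —
step 6 deliver 0→2: 2={part,t=1,log=-}
step 7 deliver 2→0: 0={coor,t=1,log=z}
step 8 deliver 0→1: 1={part,t=1,log=z}
step 9 deliver 0→2: 2={part,t=1,log=z}
step 10 timeout(0): 0={coor,t=2,log=z}
step 11 deliver 0→1: 1={part,t=2,log=z}
step 12 deliver 1→0: —
step 13 deliver 0→2: 2={part,t=2,log=z}
step 14 crash(2): 2={✗part,t=2,log=z}
step 15 recover(2): 2={part,t=2,log=z}
step 16 deliver 2→3: —
step 17 deliver 2→1: —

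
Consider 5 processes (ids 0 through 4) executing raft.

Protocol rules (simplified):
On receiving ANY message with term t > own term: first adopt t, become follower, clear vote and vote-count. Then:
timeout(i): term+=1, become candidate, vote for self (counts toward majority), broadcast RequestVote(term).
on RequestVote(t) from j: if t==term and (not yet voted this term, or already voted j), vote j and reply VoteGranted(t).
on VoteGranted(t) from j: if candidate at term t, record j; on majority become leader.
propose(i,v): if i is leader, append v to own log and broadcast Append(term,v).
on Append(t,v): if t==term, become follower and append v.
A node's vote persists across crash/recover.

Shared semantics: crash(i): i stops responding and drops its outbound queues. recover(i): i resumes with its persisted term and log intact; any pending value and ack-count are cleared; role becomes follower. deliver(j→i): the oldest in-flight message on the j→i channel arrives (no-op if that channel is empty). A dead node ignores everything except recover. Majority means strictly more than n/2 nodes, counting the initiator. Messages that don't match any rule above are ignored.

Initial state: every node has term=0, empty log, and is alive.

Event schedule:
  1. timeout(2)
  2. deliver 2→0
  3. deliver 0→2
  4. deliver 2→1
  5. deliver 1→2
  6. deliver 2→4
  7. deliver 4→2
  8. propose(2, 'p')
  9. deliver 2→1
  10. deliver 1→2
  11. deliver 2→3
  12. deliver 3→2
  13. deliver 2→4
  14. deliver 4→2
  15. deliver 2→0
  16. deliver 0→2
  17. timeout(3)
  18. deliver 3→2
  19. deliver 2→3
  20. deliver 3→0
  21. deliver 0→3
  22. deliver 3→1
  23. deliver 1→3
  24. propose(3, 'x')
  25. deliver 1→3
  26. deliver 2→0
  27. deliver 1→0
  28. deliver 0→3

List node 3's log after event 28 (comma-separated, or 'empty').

x

e1 timeout(2): 2[cand,t=1,-]
e2 deliver 2→0: 0[foll,t=1,-]
e3 deliver 0→2: ·
e4 deliver 2→1: 1[foll,t=1,-]
e5 deliver 1→2: 2[lead,t=1,-]
e6 deliver 2→4: 4[foll,t=1,-]
e7 deliver 4→2: ·
e8 propose(2,'p'): 2[lead,t=1,p]
e9 deliver 2→1: 1[foll,t=1,p]
e10 deliver 1→2: ·
e11 deliver 2→3: 3[foll,t=1,-]
e12 deliver 3→2: ·
e13 deliver 2→4: 4[foll,t=1,p]
e14 deliver 4→2: ·
e15 deliver 2→0: 0[foll,t=1,p]
e16 deliver 0→2: ·
e17 timeout(3): 3[cand,t=2,-]
e18 deliver 3→2: 2[foll,t=2,p]
e19 deliver 2→3: ·
e20 deliver 3→0: 0[foll,t=2,p]
e21 deliver 0→3: ·
e22 deliver 3→1: 1[foll,t=2,p]
e23 deliver 1→3: 3[lead,t=2,-]
e24 propose(3,'x'): 3[lead,t=2,x]
e25 deliver 1→3: ·
e26 deliver 2→0: ·
e27 deliver 1→0: ·
e28 deliver 0→3: ·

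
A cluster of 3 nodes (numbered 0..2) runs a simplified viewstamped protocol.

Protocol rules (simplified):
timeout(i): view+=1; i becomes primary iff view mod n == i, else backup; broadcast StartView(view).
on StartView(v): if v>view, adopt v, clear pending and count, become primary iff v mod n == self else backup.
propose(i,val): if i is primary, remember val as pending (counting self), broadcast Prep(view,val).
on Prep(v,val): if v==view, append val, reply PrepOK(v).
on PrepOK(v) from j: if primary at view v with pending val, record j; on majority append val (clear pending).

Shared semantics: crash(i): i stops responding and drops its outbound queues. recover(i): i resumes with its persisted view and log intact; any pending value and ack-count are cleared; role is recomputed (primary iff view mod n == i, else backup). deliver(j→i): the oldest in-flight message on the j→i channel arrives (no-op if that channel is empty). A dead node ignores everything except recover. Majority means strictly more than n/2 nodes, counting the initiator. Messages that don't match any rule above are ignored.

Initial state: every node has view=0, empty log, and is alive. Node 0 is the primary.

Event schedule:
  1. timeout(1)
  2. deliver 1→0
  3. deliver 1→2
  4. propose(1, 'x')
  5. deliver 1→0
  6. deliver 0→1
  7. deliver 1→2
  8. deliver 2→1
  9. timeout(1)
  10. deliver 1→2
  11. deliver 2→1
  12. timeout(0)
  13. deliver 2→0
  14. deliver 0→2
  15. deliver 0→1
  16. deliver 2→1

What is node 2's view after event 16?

2

e1 timeout(1): 1[prim,v=1,-]
e2 deliver 1→0: 0[back,v=1,-]
e3 deliver 1→2: 2[back,v=1,-]
e4 propose(1,'x'): ·
e5 deliver 1→0: 0[back,v=1,x]
e6 deliver 0→1: 1[prim,v=1,x]
e7 deliver 1→2: 2[back,v=1,x]
e8 deliver 2→1: ·
e9 timeout(1): 1[back,v=2,x]
e10 deliver 1→2: 2[prim,v=2,x]
e11 deliver 2→1: ·
e12 timeout(0): 0[back,v=2,x]
e13 deliver 2→0: ·
e14 deliver 0→2: ·
e15 deliver 0→1: ·
e16 deliver 2→1: ·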